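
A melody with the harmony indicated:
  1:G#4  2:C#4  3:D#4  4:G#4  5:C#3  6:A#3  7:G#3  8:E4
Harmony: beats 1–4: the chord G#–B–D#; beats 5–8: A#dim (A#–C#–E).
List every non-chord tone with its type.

C#4 (beat 2) — appoggiatura; G#3 (beat 7) — escape tone.

The harmony at that moment is G# minor triad (G#, B, D#); C#4 is not a chord tone.
It is approached by leap down from G#4 and left by step up to D#4.
Leap in, step out — an appoggiatura.
The harmony at that moment is A# diminished triad (A#, C#, E); G#3 is not a chord tone.
It is approached by step down from A#3 and left by leap up to E4.
Step in, leap out — an escape tone.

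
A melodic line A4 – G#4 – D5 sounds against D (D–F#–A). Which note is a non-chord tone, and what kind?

G#4 is an escape tone.

The harmony at that moment is D major triad (D, F#, A); G#4 is not a chord tone.
It is approached by step down from A4 and left by leap up to D5.
Step in, leap out — an escape tone.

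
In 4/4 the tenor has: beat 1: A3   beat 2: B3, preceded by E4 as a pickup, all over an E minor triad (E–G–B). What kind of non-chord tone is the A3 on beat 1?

The harmony at that moment is E minor triad (E, G, B); A3 is not a chord tone.
It is approached by leap down from E4 and left by step up to B3.
Leap in, step out, metrically accented — an appoggiatura.

Appoggiatura.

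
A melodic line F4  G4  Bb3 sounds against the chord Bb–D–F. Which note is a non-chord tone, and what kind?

G4 is an escape tone.

The harmony at that moment is Bb major triad (Bb, D, F); G4 is not a chord tone.
It is approached by step up from F4 and left by leap down to Bb3.
Step in, leap out — an escape tone.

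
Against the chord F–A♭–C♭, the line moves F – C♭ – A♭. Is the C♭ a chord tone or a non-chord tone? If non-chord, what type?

Chord tone (the fifth of F diminished triad).

F diminished triad contains F, A♭, C♭; C♭ is the fifth, so it is a chord tone.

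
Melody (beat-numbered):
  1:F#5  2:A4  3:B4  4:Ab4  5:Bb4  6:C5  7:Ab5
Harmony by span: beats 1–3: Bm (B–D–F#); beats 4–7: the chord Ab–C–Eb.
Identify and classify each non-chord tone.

A4 (beat 2) — appoggiatura; Bb4 (beat 5) — passing tone.

The harmony at that moment is B minor triad (B, D, F#); A4 is not a chord tone.
It is approached by leap down from F#5 and left by step up to B4.
Leap in, step out — an appoggiatura.
The harmony at that moment is Ab major triad (Ab, C, Eb); Bb4 is not a chord tone.
It is approached by step up from Ab4 and left by step up to C5.
Step in, step out in the same direction — a passing tone.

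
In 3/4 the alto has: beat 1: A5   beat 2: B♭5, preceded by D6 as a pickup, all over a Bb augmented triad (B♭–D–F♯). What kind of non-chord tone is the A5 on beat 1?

Appoggiatura.

The harmony at that moment is B♭ augmented triad (B♭, D, F♯); A5 is not a chord tone.
It is approached by leap down from D6 and left by step up to B♭5.
Leap in, step out, metrically accented — an appoggiatura.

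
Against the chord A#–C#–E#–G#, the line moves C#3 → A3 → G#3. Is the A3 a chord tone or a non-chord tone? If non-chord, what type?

The harmony at that moment is A# minor seventh chord (A#, C#, E#, G#); A3 is not a chord tone.
It is approached by leap up from C#3 and left by step down to G#3.
Leap in, step out — an appoggiatura.

Non-chord tone — an appoggiatura.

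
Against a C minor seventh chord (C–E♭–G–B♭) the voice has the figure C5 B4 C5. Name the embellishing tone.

The harmony at that moment is C minor seventh chord (C, E♭, G, B♭); B4 is not a chord tone.
It is approached by step down from C5 and left by step up to C5.
Step away and step back to the same note — a neighbor tone (lower neighbor).

B4 is a neighbor tone.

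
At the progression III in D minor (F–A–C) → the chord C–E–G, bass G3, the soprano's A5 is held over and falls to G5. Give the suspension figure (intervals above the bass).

At the second chord the bass is G3. The suspended A5 lies a ninth above the bass; after resolving down by step to G5, the interval above the bass becomes an octave.
Suspension figures are named by those two intervals: 9–8.

9–8 suspension.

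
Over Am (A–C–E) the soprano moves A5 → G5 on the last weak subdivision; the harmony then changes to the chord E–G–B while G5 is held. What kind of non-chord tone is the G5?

G5 is an anticipation.

The harmony at that moment is A minor triad (A, C, E); G5 is not a chord tone.
It is approached by step down from A5 and then sustained as the same pitch into the next harmony.
Arriving early and becoming a chord tone when the harmony changes — an anticipation.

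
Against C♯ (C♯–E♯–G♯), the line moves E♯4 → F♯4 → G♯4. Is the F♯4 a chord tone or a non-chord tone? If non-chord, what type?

Non-chord tone — a passing tone.

The harmony at that moment is C♯ major triad (C♯, E♯, G♯); F♯4 is not a chord tone.
It is approached by step up from E♯4 and left by step up to G♯4.
Step in, step out in the same direction — a passing tone.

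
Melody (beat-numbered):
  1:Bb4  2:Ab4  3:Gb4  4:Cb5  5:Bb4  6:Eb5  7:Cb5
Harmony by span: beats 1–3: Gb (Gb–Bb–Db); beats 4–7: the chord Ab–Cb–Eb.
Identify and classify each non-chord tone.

Ab4 (beat 2) — passing tone; Bb4 (beat 5) — escape tone.

The harmony at that moment is Gb major triad (Gb, Bb, Db); Ab4 is not a chord tone.
It is approached by step down from Bb4 and left by step down to Gb4.
Step in, step out in the same direction — a passing tone.
The harmony at that moment is Ab minor triad (Ab, Cb, Eb); Bb4 is not a chord tone.
It is approached by step down from Cb5 and left by leap up to Eb5.
Step in, leap out — an escape tone.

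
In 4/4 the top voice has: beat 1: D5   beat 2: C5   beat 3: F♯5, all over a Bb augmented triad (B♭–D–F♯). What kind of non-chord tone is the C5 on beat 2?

The harmony at that moment is B♭ augmented triad (B♭, D, F♯); C5 is not a chord tone.
It is approached by step down from D5 and left by leap up to F♯5.
Step in, leap out, on a weak beat — an escape tone.

Escape tone.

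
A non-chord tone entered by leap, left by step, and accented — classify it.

Approach: by leap. Departure: by step. Metric position: strong.
Leap in, step out, in a metrically strong position — an appoggiatura. (It is the mirror image of the escape tone, which steps in and leaps out from a weak position.)

Appoggiatura.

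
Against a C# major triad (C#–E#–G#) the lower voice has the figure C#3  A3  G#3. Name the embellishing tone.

A3 is an appoggiatura.

The harmony at that moment is C# major triad (C#, E#, G#); A3 is not a chord tone.
It is approached by leap up from C#3 and left by step down to G#3.
Leap in, step out — an appoggiatura.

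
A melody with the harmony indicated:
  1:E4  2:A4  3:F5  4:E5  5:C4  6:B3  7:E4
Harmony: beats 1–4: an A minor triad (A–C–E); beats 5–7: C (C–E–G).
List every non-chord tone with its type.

The harmony at that moment is A minor triad (A, C, E); F5 is not a chord tone.
It is approached by leap up from A4 and left by step down to E5.
Leap in, step out — an appoggiatura.
The harmony at that moment is C major triad (C, E, G); B3 is not a chord tone.
It is approached by step down from C4 and left by leap up to E4.
Step in, leap out — an escape tone.

F5 (beat 3) — appoggiatura; B3 (beat 6) — escape tone.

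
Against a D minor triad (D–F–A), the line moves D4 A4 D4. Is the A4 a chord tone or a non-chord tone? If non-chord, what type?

Chord tone (the fifth of D minor triad).

D minor triad contains D, F, A; A is the fifth, so it is a chord tone.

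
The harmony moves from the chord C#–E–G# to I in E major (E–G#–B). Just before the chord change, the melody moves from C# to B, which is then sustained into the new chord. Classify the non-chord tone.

B is an anticipation.

The harmony at that moment is C# minor triad (C#, E, G#); B is not a chord tone.
It is approached by step down from C# and then sustained as the same pitch into the next harmony.
Arriving early and becoming a chord tone when the harmony changes — an anticipation.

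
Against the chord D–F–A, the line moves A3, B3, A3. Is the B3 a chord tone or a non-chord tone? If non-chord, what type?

Non-chord tone — a neighbor tone.

The harmony at that moment is D minor triad (D, F, A); B3 is not a chord tone.
It is approached by step up from A3 and left by step down to A3.
Step away and step back to the same note — a neighbor tone (upper neighbor).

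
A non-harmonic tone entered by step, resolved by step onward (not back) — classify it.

Approach: by step. Departure: by step, continuing in the same direction.
Stepwise on both sides with no change of direction means the note fills in the space between two different chord tones — a passing tone. (Had it turned back to its starting note it would be a neighbor tone instead.)

Passing tone.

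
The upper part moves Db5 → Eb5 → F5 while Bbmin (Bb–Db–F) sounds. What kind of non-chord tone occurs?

The harmony at that moment is Bb minor triad (Bb, Db, F); Eb5 is not a chord tone.
It is approached by step up from Db5 and left by step up to F5.
Step in, step out in the same direction — a passing tone.

Eb5 is a passing tone.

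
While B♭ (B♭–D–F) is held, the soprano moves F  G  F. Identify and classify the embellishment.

The harmony at that moment is B♭ major triad (B♭, D, F); G is not a chord tone.
It is approached by step up from F and left by step down to F.
Step away and step back to the same note — a neighbor tone (upper neighbor).

G is a neighbor tone.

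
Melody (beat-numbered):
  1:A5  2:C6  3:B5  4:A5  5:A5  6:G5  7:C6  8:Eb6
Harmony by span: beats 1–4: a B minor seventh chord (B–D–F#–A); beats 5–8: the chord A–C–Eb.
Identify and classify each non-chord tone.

C6 (beat 2) — appoggiatura; G5 (beat 6) — escape tone.

The harmony at that moment is B minor seventh chord (B, D, F#, A); C6 is not a chord tone.
It is approached by leap up from A5 and left by step down to B5.
Leap in, step out — an appoggiatura.
The harmony at that moment is A diminished triad (A, C, Eb); G5 is not a chord tone.
It is approached by step down from A5 and left by leap up to C6.
Step in, leap out — an escape tone.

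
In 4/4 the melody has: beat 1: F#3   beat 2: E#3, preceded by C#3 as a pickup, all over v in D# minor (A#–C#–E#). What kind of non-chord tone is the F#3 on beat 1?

The harmony at that moment is A# minor triad (A#, C#, E#); F#3 is not a chord tone.
It is approached by leap up from C#3 and left by step down to E#3.
Leap in, step out, metrically accented — an appoggiatura.

Appoggiatura.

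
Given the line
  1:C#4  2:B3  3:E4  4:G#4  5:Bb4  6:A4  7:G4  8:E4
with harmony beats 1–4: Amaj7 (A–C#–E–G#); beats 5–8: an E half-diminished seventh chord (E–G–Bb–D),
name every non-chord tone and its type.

B3 (beat 2) — escape tone; A4 (beat 6) — passing tone.

The harmony at that moment is A major seventh chord (A, C#, E, G#); B3 is not a chord tone.
It is approached by step down from C#4 and left by leap up to E4.
Step in, leap out — an escape tone.
The harmony at that moment is E half-diminished seventh chord (E, G, Bb, D); A4 is not a chord tone.
It is approached by step down from Bb4 and left by step down to G4.
Step in, step out in the same direction — a passing tone.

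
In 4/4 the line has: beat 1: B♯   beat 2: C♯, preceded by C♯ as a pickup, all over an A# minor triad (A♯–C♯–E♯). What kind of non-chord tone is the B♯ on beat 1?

The harmony at that moment is A♯ minor triad (A♯, C♯, E♯); B♯ is not a chord tone.
It is approached by step down from C♯ and left by step up to C♯.
Step away and step back to the same note — a neighbor tone (lower neighbor).

Lower neighbor tone.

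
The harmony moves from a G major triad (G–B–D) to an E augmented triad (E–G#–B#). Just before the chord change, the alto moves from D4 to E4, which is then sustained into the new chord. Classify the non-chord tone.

The harmony at that moment is G major triad (G, B, D); E4 is not a chord tone.
It is approached by step up from D4 and then sustained as the same pitch into the next harmony.
Arriving early and becoming a chord tone when the harmony changes — an anticipation.

E4 is an anticipation.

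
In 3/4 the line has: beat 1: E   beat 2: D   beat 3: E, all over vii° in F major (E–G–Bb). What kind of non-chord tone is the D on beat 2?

The harmony at that moment is E diminished triad (E, G, Bb); D is not a chord tone.
It is approached by step down from E and left by step up to E.
Step away and step back to the same note — a neighbor tone (lower neighbor).

Lower neighbor tone.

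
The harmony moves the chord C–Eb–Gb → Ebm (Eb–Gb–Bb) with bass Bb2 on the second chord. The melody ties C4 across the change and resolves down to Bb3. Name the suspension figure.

9–8 suspension.

At the second chord the bass is Bb2. The suspended C4 lies a ninth above the bass; after resolving down by step to Bb3, the interval above the bass becomes an octave.
Suspension figures are named by those two intervals: 9–8.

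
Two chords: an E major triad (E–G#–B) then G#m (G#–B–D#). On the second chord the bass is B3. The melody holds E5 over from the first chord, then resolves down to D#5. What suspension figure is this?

4–3 suspension.

At the second chord the bass is B3. The suspended E5 lies a fourth above the bass; after resolving down by step to D#5, the interval above the bass becomes a third.
Suspension figures are named by those two intervals: 4–3.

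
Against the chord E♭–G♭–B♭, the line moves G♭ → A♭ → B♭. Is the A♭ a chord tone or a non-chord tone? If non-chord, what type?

Non-chord tone — a passing tone.

The harmony at that moment is E♭ minor triad (E♭, G♭, B♭); A♭ is not a chord tone.
It is approached by step up from G♭ and left by step up to B♭.
Step in, step out in the same direction — a passing tone.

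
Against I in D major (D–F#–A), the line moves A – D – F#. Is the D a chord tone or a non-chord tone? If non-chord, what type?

Chord tone (the root of D major triad).

D major triad contains D, F#, A; D is the root, so it is a chord tone.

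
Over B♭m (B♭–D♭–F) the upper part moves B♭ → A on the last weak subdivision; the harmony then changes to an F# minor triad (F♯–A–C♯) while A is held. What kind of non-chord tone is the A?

The harmony at that moment is B♭ minor triad (B♭, D♭, F); A is not a chord tone.
It is approached by step down from B♭ and then sustained as the same pitch into the next harmony.
Arriving early and becoming a chord tone when the harmony changes — an anticipation.

A is an anticipation.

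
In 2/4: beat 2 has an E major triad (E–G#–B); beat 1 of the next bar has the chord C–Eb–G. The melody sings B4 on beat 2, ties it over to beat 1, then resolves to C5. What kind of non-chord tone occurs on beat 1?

The harmony at that moment is C minor triad (C, Eb, G); B4 is not a chord tone.
It is held over (the same pitch as the preceding B4) and left by step up to C5.
Held over from the previous chord and resolving up by step — a retardation.

Retardation.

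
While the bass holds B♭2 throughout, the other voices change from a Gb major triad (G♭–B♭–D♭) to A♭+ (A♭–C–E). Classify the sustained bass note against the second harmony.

The harmony at that moment is A♭ augmented triad (A♭, C, E); B♭2 is not a chord tone.
It is held over (the same pitch as the preceding B♭2) and then sustained as the same pitch into the next harmony.
Sustained through a change of harmony — a pedal tone.

Pedal tone (pedal point).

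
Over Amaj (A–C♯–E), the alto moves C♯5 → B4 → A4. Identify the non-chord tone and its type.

B4 is a passing tone.

The harmony at that moment is A major triad (A, C♯, E); B4 is not a chord tone.
It is approached by step down from C♯5 and left by step down to A4.
Step in, step out in the same direction — a passing tone.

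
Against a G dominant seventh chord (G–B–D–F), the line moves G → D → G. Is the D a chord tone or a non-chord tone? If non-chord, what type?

Chord tone (the fifth of G dominant seventh chord).

G dominant seventh chord contains G, B, D, F; D is the fifth, so it is a chord tone.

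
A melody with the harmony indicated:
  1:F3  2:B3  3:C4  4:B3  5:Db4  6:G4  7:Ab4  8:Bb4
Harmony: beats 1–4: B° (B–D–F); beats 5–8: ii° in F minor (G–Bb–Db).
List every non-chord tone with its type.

C4 (beat 3) — neighbor tone; Ab4 (beat 7) — passing tone.

The harmony at that moment is B diminished triad (B, D, F); C4 is not a chord tone.
It is approached by step up from B3 and left by step down to B3.
Step away and step back to the same note — a neighbor tone (upper neighbor).
The harmony at that moment is G diminished triad (G, Bb, Db); Ab4 is not a chord tone.
It is approached by step up from G4 and left by step up to Bb4.
Step in, step out in the same direction — a passing tone.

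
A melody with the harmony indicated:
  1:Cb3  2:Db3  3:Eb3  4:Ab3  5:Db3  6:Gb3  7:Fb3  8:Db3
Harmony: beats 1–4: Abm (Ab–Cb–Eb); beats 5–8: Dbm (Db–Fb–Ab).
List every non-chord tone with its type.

Db3 (beat 2) — passing tone; Gb3 (beat 6) — appoggiatura.

The harmony at that moment is Ab minor triad (Ab, Cb, Eb); Db3 is not a chord tone.
It is approached by step up from Cb3 and left by step up to Eb3.
Step in, step out in the same direction — a passing tone.
The harmony at that moment is Db minor triad (Db, Fb, Ab); Gb3 is not a chord tone.
It is approached by leap up from Db3 and left by step down to Fb3.
Leap in, step out — an appoggiatura.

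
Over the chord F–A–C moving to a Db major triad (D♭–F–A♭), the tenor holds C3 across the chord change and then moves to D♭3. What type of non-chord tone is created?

C3 is a retardation.

The harmony at that moment is D♭ major triad (D♭, F, A♭); C3 is not a chord tone.
It is held over (the same pitch as the preceding C3) and left by step up to D♭3.
Held over from the previous chord and resolving up by step — a retardation.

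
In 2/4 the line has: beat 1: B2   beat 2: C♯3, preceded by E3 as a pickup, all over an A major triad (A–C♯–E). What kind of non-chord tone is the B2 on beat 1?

Appoggiatura.

The harmony at that moment is A major triad (A, C♯, E); B2 is not a chord tone.
It is approached by leap down from E3 and left by step up to C♯3.
Leap in, step out, metrically accented — an appoggiatura.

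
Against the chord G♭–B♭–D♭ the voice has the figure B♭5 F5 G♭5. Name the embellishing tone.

The harmony at that moment is G♭ major triad (G♭, B♭, D♭); F5 is not a chord tone.
It is approached by leap down from B♭5 and left by step up to G♭5.
Leap in, step out — an appoggiatura.

F5 is an appoggiatura.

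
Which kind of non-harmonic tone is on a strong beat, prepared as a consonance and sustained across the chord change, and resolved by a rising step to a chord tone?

Retardation.

Approach: by preparation — the pitch is first a chord tone, then held (tied or repeated) while the harmony changes under it. Departure: up by step. Metric position: strong.
A prepared dissonance that resolves upward by step — a retardation. (The same figure resolving downward would be a suspension.)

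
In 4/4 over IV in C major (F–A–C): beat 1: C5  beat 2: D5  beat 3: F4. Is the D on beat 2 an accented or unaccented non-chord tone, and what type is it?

Unaccented escape tone.

The harmony at that moment is F major triad (F, A, C); D5 is not a chord tone.
It is approached by step up from C5 and left by leap down to F4.
Step in, leap out — an escape tone.
It falls on a weak beat, so it is unaccented.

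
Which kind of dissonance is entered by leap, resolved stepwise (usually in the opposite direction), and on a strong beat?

Appoggiatura.

Approach: by leap. Departure: by step. Metric position: strong.
Leap in, step out, in a metrically strong position — an appoggiatura. (It is the mirror image of the escape tone, which steps in and leaps out from a weak position.)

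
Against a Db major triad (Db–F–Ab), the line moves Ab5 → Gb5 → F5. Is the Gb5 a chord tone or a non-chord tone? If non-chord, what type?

The harmony at that moment is Db major triad (Db, F, Ab); Gb5 is not a chord tone.
It is approached by step down from Ab5 and left by step down to F5.
Step in, step out in the same direction — a passing tone.

Non-chord tone — a passing tone.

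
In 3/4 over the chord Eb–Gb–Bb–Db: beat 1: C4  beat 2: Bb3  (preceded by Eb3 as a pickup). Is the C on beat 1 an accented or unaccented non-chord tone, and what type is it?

Accented appoggiatura.

The harmony at that moment is Eb minor seventh chord (Eb, Gb, Bb, Db); C4 is not a chord tone.
It is approached by leap up from Eb3 and left by step down to Bb3.
Leap in, step out — an appoggiatura.
It falls on the downbeat, so it is accented.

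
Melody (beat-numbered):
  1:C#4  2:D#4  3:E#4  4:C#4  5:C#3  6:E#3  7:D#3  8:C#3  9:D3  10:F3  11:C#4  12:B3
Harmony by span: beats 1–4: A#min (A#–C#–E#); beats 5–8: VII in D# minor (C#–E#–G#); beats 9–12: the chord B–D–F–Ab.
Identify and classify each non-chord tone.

D#4 (beat 2) — passing tone; D#3 (beat 7) — passing tone; C#4 (beat 11) — appoggiatura.

The harmony at that moment is A# minor triad (A#, C#, E#); D#4 is not a chord tone.
It is approached by step up from C#4 and left by step up to E#4.
Step in, step out in the same direction — a passing tone.
The harmony at that moment is C# major triad (C#, E#, G#); D#3 is not a chord tone.
It is approached by step down from E#3 and left by step down to C#3.
Step in, step out in the same direction — a passing tone.
The harmony at that moment is B diminished seventh chord (B, D, F, Ab); C#4 is not a chord tone.
It is approached by leap up from F3 and left by step down to B3.
Leap in, step out — an appoggiatura.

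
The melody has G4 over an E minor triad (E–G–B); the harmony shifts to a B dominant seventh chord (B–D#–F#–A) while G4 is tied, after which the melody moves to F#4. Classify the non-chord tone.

G4 is a suspension.

The harmony at that moment is B dominant seventh chord (B, D#, F#, A); G4 is not a chord tone.
It is held over (the same pitch as the preceding G4) and left by step down to F#4.
Held over from the previous chord and resolving down by step — a suspension.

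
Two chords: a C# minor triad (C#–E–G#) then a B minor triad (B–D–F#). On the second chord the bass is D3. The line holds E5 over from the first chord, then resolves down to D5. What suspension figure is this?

At the second chord the bass is D3. The suspended E5 lies a ninth above the bass; after resolving down by step to D5, the interval above the bass becomes an octave.
Suspension figures are named by those two intervals: 9–8.

9–8 suspension.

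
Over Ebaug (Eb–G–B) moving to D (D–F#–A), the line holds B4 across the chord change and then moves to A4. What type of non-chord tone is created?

The harmony at that moment is D major triad (D, F#, A); B4 is not a chord tone.
It is held over (the same pitch as the preceding B4) and left by step down to A4.
Held over from the previous chord and resolving down by step — a suspension.

B4 is a suspension.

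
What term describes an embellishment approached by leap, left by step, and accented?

Approach: by leap. Departure: by step. Metric position: strong.
Leap in, step out, in a metrically strong position — an appoggiatura. (It is the mirror image of the escape tone, which steps in and leaps out from a weak position.)

Appoggiatura.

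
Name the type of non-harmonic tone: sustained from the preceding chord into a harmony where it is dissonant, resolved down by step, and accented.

Suspension.

Approach: by preparation — the pitch is first a chord tone, then held (tied or repeated) while the harmony changes under it. Departure: down by step. Metric position: strong.
A prepared dissonance that resolves downward by step — a suspension. (The same figure resolving upward would be a retardation.)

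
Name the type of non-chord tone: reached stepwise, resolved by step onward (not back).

Approach: by step. Departure: by step, continuing in the same direction.
Stepwise on both sides with no change of direction means the note fills in the space between two different chord tones — a passing tone. (Had it turned back to its starting note it would be a neighbor tone instead.)

Passing tone.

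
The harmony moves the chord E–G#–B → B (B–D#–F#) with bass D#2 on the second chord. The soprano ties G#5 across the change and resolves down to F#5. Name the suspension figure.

4–3 suspension.

At the second chord the bass is D#2. The suspended G#5 lies a fourth above the bass; after resolving down by step to F#5, the interval above the bass becomes a third.
Suspension figures are named by those two intervals: 4–3.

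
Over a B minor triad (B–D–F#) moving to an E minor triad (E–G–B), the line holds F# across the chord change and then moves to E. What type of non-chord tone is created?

F# is a suspension.

The harmony at that moment is E minor triad (E, G, B); F# is not a chord tone.
It is held over (the same pitch as the preceding F#) and left by step down to E.
Held over from the previous chord and resolving down by step — a suspension.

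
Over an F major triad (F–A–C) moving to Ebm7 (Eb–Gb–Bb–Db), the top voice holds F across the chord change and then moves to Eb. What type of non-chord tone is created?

The harmony at that moment is Eb minor seventh chord (Eb, Gb, Bb, Db); F is not a chord tone.
It is held over (the same pitch as the preceding F) and left by step down to Eb.
Held over from the previous chord and resolving down by step — a suspension.

F is a suspension.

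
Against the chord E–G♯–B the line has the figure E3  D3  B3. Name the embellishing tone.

D3 is an escape tone.

The harmony at that moment is E major triad (E, G♯, B); D3 is not a chord tone.
It is approached by step down from E3 and left by leap up to B3.
Step in, leap out — an escape tone.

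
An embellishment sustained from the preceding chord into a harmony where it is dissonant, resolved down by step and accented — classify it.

Suspension.

Approach: by preparation — the pitch is first a chord tone, then held (tied or repeated) while the harmony changes under it. Departure: down by step. Metric position: strong.
A prepared dissonance that resolves downward by step — a suspension. (The same figure resolving upward would be a retardation.)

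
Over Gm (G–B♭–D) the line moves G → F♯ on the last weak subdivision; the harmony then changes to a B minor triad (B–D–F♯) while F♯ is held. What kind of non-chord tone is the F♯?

The harmony at that moment is G minor triad (G, B♭, D); F♯ is not a chord tone.
It is approached by step down from G and then sustained as the same pitch into the next harmony.
Arriving early and becoming a chord tone when the harmony changes — an anticipation.

F♯ is an anticipation.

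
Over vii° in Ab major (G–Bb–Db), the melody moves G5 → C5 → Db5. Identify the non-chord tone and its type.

The harmony at that moment is G diminished triad (G, Bb, Db); C5 is not a chord tone.
It is approached by leap down from G5 and left by step up to Db5.
Leap in, step out — an appoggiatura.

C5 is an appoggiatura.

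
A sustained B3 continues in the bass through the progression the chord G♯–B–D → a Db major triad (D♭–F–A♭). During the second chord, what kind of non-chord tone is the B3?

The harmony at that moment is D♭ major triad (D♭, F, A♭); B3 is not a chord tone.
It is held over (the same pitch as the preceding B3) and then sustained as the same pitch into the next harmony.
Sustained through a change of harmony — a pedal tone.

Pedal tone (pedal point).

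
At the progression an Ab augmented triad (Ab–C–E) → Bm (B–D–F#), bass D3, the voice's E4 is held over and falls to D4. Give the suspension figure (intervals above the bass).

At the second chord the bass is D3. The suspended E4 lies a ninth above the bass; after resolving down by step to D4, the interval above the bass becomes an octave.
Suspension figures are named by those two intervals: 9–8.

9–8 suspension.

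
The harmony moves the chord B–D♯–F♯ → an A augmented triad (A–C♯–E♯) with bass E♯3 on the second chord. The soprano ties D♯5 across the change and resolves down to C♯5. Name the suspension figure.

7–6 suspension.

At the second chord the bass is E♯3. The suspended D♯5 lies a seventh above the bass; after resolving down by step to C♯5, the interval above the bass becomes a sixth.
Suspension figures are named by those two intervals: 7–6.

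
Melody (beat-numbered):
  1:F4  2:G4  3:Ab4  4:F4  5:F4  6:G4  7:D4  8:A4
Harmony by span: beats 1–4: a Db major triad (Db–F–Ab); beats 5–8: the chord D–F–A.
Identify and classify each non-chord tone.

G4 (beat 2) — passing tone; G4 (beat 6) — escape tone.

The harmony at that moment is Db major triad (Db, F, Ab); G4 is not a chord tone.
It is approached by step up from F4 and left by step up to Ab4.
Step in, step out in the same direction — a passing tone.
The harmony at that moment is D minor triad (D, F, A); G4 is not a chord tone.
It is approached by step up from F4 and left by leap down to D4.
Step in, leap out — an escape tone.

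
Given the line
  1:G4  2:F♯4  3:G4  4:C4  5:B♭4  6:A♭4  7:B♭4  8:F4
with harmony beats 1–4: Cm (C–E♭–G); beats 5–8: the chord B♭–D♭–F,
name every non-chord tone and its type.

The harmony at that moment is C minor triad (C, E♭, G); F♯4 is not a chord tone.
It is approached by step down from G4 and left by step up to G4.
Step away and step back to the same note — a neighbor tone (lower neighbor).
The harmony at that moment is B♭ minor triad (B♭, D♭, F); A♭4 is not a chord tone.
It is approached by step down from B♭4 and left by step up to B♭4.
Step away and step back to the same note — a neighbor tone (lower neighbor).

F♯4 (beat 2) — neighbor tone; A♭4 (beat 6) — neighbor tone.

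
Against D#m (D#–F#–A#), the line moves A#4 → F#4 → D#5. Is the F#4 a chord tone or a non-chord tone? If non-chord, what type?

D# minor triad contains D#, F#, A#; F# is the third, so it is a chord tone.

Chord tone (the third of D# minor triad).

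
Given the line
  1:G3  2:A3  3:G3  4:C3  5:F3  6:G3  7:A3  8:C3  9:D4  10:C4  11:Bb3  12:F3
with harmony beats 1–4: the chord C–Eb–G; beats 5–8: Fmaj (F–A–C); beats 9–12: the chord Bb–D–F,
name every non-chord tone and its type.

A3 (beat 2) — neighbor tone; G3 (beat 6) — passing tone; C4 (beat 10) — passing tone.

The harmony at that moment is C minor triad (C, Eb, G); A3 is not a chord tone.
It is approached by step up from G3 and left by step down to G3.
Step away and step back to the same note — a neighbor tone (upper neighbor).
The harmony at that moment is F major triad (F, A, C); G3 is not a chord tone.
It is approached by step up from F3 and left by step up to A3.
Step in, step out in the same direction — a passing tone.
The harmony at that moment is Bb major triad (Bb, D, F); C4 is not a chord tone.
It is approached by step down from D4 and left by step down to Bb3.
Step in, step out in the same direction — a passing tone.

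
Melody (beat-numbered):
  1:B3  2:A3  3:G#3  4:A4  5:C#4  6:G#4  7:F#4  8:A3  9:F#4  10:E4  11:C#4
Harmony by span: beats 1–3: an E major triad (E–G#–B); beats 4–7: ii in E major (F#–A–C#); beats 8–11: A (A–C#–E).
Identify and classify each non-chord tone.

A3 (beat 2) — passing tone; G#4 (beat 6) — appoggiatura; F#4 (beat 9) — appoggiatura.

The harmony at that moment is E major triad (E, G#, B); A3 is not a chord tone.
It is approached by step down from B3 and left by step down to G#3.
Step in, step out in the same direction — a passing tone.
The harmony at that moment is F# minor triad (F#, A, C#); G#4 is not a chord tone.
It is approached by leap up from C#4 and left by step down to F#4.
Leap in, step out — an appoggiatura.
The harmony at that moment is A major triad (A, C#, E); F#4 is not a chord tone.
It is approached by leap up from A3 and left by step down to E4.
Leap in, step out — an appoggiatura.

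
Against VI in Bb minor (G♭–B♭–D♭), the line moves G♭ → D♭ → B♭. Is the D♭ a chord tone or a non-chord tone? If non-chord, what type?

Chord tone (the fifth of Gb major triad).

Gb major triad contains G♭, B♭, D♭; D♭ is the fifth, so it is a chord tone.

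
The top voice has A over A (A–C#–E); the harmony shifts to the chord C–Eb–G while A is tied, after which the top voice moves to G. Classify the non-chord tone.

A is a suspension.

The harmony at that moment is C minor triad (C, Eb, G); A is not a chord tone.
It is held over (the same pitch as the preceding A) and left by step down to G.
Held over from the previous chord and resolving down by step — a suspension.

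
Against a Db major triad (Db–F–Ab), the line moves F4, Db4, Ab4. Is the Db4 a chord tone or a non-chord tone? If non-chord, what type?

Db major triad contains Db, F, Ab; Db is the root, so it is a chord tone.

Chord tone (the root of Db major triad).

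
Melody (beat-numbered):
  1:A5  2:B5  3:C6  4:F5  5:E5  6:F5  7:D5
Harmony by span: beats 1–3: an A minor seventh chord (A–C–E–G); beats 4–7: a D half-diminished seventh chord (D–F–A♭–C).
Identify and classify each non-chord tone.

B5 (beat 2) — passing tone; E5 (beat 5) — neighbor tone.

The harmony at that moment is A minor seventh chord (A, C, E, G); B5 is not a chord tone.
It is approached by step up from A5 and left by step up to C6.
Step in, step out in the same direction — a passing tone.
The harmony at that moment is D half-diminished seventh chord (D, F, A♭, C); E5 is not a chord tone.
It is approached by step down from F5 and left by step up to F5.
Step away and step back to the same note — a neighbor tone (lower neighbor).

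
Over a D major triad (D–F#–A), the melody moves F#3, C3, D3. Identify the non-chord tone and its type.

The harmony at that moment is D major triad (D, F#, A); C3 is not a chord tone.
It is approached by leap down from F#3 and left by step up to D3.
Leap in, step out — an appoggiatura.

C3 is an appoggiatura.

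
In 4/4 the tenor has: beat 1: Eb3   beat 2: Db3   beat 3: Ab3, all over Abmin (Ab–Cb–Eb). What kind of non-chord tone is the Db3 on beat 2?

Escape tone.

The harmony at that moment is Ab minor triad (Ab, Cb, Eb); Db3 is not a chord tone.
It is approached by step down from Eb3 and left by leap up to Ab3.
Step in, leap out, on a weak beat — an escape tone.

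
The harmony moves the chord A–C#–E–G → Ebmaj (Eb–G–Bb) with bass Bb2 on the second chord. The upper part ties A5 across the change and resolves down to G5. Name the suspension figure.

At the second chord the bass is Bb2. The suspended A5 lies a seventh above the bass; after resolving down by step to G5, the interval above the bass becomes a sixth.
Suspension figures are named by those two intervals: 7–6.

7–6 suspension.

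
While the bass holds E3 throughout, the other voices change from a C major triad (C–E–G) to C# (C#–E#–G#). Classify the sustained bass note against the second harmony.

Pedal tone (pedal point).

The harmony at that moment is C# major triad (C#, E#, G#); E3 is not a chord tone.
It is held over (the same pitch as the preceding E3) and then sustained as the same pitch into the next harmony.
Sustained through a change of harmony — a pedal tone.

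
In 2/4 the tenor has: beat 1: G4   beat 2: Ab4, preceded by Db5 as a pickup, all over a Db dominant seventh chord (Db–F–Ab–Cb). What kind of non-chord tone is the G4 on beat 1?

The harmony at that moment is Db dominant seventh chord (Db, F, Ab, Cb); G4 is not a chord tone.
It is approached by leap down from Db5 and left by step up to Ab4.
Leap in, step out, metrically accented — an appoggiatura.

Appoggiatura.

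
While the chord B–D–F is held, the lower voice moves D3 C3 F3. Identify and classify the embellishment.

C3 is an escape tone.

The harmony at that moment is B diminished triad (B, D, F); C3 is not a chord tone.
It is approached by step down from D3 and left by leap up to F3.
Step in, leap out — an escape tone.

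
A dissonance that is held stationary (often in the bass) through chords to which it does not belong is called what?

Approach: none. Departure: none — a single pitch is sustained while the chords change around it, passing through harmonies that do not contain it.
No melodic motion at all; the dissonance is created entirely by the moving harmonies against the stationary note — a pedal tone (pedal point).

Pedal tone.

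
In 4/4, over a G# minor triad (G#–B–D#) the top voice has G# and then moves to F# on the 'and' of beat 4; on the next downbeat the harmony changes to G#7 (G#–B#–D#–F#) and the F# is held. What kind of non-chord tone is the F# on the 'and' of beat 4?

The harmony at that moment is G# minor triad (G#, B, D#); F# is not a chord tone.
It is approached by step down from G# and then sustained as the same pitch into the next harmony.
Arriving early and becoming a chord tone when the harmony changes — an anticipation.

Anticipation.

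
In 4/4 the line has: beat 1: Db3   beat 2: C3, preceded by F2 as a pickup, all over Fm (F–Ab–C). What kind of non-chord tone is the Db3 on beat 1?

Appoggiatura.

The harmony at that moment is F minor triad (F, Ab, C); Db3 is not a chord tone.
It is approached by leap up from F2 and left by step down to C3.
Leap in, step out, metrically accented — an appoggiatura.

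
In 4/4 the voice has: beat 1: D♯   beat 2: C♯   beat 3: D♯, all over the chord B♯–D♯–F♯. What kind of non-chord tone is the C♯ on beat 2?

The harmony at that moment is B♯ diminished triad (B♯, D♯, F♯); C♯ is not a chord tone.
It is approached by step down from D♯ and left by step up to D♯.
Step away and step back to the same note — a neighbor tone (lower neighbor).

Lower neighbor tone.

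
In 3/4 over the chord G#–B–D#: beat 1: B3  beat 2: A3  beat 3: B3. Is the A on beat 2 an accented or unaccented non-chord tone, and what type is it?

Unaccented neighbor tone.

The harmony at that moment is G# minor triad (G#, B, D#); A3 is not a chord tone.
It is approached by step down from B3 and left by step up to B3.
Step away and step back to the same note — a neighbor tone (lower neighbor).
It falls on a weak beat, so it is unaccented.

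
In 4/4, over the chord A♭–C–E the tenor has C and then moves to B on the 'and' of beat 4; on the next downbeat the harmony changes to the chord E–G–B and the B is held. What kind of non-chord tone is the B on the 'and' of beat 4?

Anticipation.

The harmony at that moment is A♭ augmented triad (A♭, C, E); B is not a chord tone.
It is approached by step down from C and then sustained as the same pitch into the next harmony.
Arriving early and becoming a chord tone when the harmony changes — an anticipation.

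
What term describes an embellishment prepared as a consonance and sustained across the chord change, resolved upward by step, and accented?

Retardation.

Approach: by preparation — the pitch is first a chord tone, then held (tied or repeated) while the harmony changes under it. Departure: up by step. Metric position: strong.
A prepared dissonance that resolves upward by step — a retardation. (The same figure resolving downward would be a suspension.)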